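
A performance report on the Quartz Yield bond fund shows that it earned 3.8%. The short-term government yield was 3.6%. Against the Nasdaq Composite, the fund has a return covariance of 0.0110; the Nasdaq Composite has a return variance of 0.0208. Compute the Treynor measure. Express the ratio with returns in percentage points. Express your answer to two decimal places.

0.38

β = Cov / Var = 0.0110 / 0.0208 = 0.5288
Treynor = (Rp − Rf) / β = (3.8% − 3.6%) / 0.5288 = 0.20 / 0.5288 = 0.3782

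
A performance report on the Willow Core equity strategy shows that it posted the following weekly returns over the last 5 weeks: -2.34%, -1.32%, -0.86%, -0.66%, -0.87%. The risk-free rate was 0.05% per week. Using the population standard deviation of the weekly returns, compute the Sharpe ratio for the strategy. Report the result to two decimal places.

-2.08

r̄ = (-2.34 − 1.32 − 0.86 − 0.66 − 0.87) / 5 = -6.050 / 5 = -1.2100%
Σ(r − r̄)² = (-2.34 − (-1.2100))² + (-1.32 − (-1.2100))² + (-0.86 − (-1.2100))² + … = 1.8296
population σ = √(1.8296 / 5) = √0.3659 = 0.6049%
Sharpe = (r̄ − rf) / σ = (-1.2100 − 0.05) / 0.6049 = -1.2600 / 0.6049 = -2.0830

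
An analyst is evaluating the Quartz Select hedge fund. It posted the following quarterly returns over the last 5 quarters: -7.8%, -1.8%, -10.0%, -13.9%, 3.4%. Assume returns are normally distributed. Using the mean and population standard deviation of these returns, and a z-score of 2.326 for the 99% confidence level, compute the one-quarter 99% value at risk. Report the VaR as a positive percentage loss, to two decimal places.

20.27

r̄ = (-7.8 − 1.8 − 10 − 13.9 + 3.4) / 5 = -6.0200%
Σ(r − r̄)² = (-7.8 − (-6.0200))² + (-1.8 − (-6.0200))² + … = 187.6480
population σ = √(187.6480 / 5) = √37.5296 = 6.1261%
VaR = −(r̄ − z·σ) = −(-6.0200 − 2.326 × 6.1261) = −(-20.2693) = 20.2693%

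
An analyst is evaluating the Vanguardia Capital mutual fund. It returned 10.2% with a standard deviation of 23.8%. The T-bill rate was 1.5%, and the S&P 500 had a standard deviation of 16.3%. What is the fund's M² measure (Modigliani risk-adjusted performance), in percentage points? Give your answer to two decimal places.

Sharpe = (Rp − Rf) / σp = (10.2% − 1.5%) / 23.8% = 0.3655
M² = Rf + Sharpe × σm = 1.5% + 0.3655 × 16.3% = 7.4577%

7.46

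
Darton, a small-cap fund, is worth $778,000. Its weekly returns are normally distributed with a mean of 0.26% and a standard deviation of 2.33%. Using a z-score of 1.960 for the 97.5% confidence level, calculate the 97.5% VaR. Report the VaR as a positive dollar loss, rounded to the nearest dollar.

Return at the 97.5% tail: μ − z·σ = 0.26% − 1.960 × 2.33% = 0.26 − 4.5668 = -4.3068%
VaR = −(-4.3068%) × $778,000 = 4.3068% × $778,000 = $33,507

$33,507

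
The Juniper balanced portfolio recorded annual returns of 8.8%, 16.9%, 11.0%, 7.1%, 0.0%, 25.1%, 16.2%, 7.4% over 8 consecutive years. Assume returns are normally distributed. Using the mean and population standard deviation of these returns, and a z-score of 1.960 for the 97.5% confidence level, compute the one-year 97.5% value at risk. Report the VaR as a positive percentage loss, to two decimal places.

Mean return μ = 92.50 / 8 = 11.5625%
Σ(r − μ)² = 412.1388; population σ = √(412.1388/8) = 7.1776%
VaR = −(μ − z·σ) = −(11.5625 − 1.960 × 7.1776) = −(-2.5056) = 2.5056%

2.51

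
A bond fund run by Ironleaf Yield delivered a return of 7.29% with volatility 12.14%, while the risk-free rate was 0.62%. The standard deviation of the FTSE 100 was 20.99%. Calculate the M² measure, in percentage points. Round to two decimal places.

Sharpe = (Rp − Rf) / σp = (7.29% − 0.62%) / 12.14% = 0.5494
M² = Rf + Sharpe × σm = 0.62% + 0.5494 × 20.99% = 12.1519%

12.15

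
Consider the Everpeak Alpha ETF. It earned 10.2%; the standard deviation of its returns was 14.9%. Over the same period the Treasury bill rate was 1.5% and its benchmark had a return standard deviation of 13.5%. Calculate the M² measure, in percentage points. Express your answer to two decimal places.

Sharpe = (Rp − Rf) / σp = (10.2% − 1.5%) / 14.9% = 0.5839
M² = Rf + Sharpe × σm = 1.5% + 0.5839 × 13.5% = 9.3827%

9.38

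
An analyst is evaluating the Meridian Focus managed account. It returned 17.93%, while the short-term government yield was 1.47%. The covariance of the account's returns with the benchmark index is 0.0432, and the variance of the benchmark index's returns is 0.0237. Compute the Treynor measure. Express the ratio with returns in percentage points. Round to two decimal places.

9.03

β = Cov / Var = 0.0432 / 0.0237 = 1.8228
Treynor = (Rp − Rf) / β = (17.93% − 1.47%) / 1.8228 = 16.46 / 1.8228 = 9.0301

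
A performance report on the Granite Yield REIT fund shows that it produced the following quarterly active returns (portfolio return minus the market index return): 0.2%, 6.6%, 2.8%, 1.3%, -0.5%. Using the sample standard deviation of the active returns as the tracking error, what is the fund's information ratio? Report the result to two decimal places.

0.74

r̄ = (0.2 + 6.6 + 2.8 + 1.3 − 0.5) / 5 = 2.0800%
Σ(r − r̄)² = (0.2 − 2.0800)² + (6.6 − 2.0800)² + … = 31.7480
σ = √[31.7480 / 4] = 2.8173%
IR = r̄ / tracking error = 2.0800 / 2.8173 = 0.7383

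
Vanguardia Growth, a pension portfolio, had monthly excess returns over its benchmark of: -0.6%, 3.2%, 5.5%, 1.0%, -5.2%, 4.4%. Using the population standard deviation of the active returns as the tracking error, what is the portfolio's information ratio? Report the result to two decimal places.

Mean return μ = 8.30 / 6 = 1.3833%
Σ(r − μ)² = 76.7683; population σ = √(76.7683/6) = 3.5770%
IR = μ / tracking error = 1.3833 / 3.5770 = 0.3867

0.39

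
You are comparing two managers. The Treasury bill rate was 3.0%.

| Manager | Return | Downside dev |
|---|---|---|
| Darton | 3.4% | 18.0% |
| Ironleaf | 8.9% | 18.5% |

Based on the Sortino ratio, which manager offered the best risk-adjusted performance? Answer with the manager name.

Darton: Sortino ratio = (3.4% − 3.0%) / 18.0% = 0.022
Ironleaf: Sortino ratio = (8.9% − 3.0%) / 18.5% = 0.319
Highest: Ironleaf (0.319).

Ironleaf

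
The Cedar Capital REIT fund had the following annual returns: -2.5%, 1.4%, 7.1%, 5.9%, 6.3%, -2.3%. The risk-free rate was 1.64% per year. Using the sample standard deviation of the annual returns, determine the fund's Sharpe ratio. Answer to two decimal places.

0.23

r̄ = (-2.5 + 1.4 + 7.1 + 5.9 + 6.3 − 2.3) / 6 = 15.90 / 6 = 2.6500%
Σ(r − r̄)² = (-2.5 − 2.6500)² + (1.4 − 2.6500)² + (7.1 − 2.6500)² + … = 96.2750
sample σ = √(96.2750 / 5) = √19.2550 = 4.3881%
Sharpe = (r̄ − rf) / σ = (2.6500 − 1.64) / 4.3881 = 1.0100 / 4.3881 = 0.2302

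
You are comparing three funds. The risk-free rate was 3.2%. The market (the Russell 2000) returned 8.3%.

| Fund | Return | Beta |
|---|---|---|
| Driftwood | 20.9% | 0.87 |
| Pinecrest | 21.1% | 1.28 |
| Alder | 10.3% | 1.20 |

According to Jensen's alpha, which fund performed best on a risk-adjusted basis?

Driftwood

Driftwood: α = 20.9% − [3.2% + 0.87 × (8.3% − 3.2%)] = 13.263
Pinecrest: α = 21.1% − [3.2% + 1.28 × (8.3% − 3.2%)] = 11.372
Alder: α = 10.3% − [3.2% + 1.20 × (8.3% − 3.2%)] = 0.980
Highest: Driftwood (13.263).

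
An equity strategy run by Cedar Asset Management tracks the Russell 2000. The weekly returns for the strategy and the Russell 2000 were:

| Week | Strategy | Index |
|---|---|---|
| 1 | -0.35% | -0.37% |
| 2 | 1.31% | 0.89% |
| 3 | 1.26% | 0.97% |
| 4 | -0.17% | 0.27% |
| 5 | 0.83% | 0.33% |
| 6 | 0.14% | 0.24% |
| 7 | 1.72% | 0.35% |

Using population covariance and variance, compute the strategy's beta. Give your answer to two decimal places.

1.30

r̄p = 0.6771%,  r̄m = 0.3829%
Cov = Σ(rp − r̄p)(rm − r̄m) / 7 = 0.2238
Var(rm) = Σ(rm − r̄m)² / 7 = 0.1722
β = Cov / Var = 0.2238 / 0.1722 = 1.2997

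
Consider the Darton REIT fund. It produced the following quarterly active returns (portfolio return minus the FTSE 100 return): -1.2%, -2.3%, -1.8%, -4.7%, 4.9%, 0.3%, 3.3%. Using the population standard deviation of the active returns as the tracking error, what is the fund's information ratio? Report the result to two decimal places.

-0.07

μ = (-1.2 − 2.3 − 1.8 − 4.7 + 4.9 + 0.3 + 3.3) / 7 = -0.2143%
Population std dev = √[66.7286 / 7] = 3.0875%
IR = μ / tracking error = -0.2143 / 3.0875 = -0.0694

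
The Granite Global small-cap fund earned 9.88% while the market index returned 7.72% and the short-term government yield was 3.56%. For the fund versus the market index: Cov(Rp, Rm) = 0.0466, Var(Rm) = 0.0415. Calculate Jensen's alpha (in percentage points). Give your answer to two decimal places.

β = Cov / Var = 0.0466 / 0.0415 = 1.1229
E[R] = Rf + β(Rm − Rf) = 3.56% + 1.1229 × (7.72% − 3.56%) = 8.2313%
α = Rp − E[R] = 9.88% − 8.2313% = 1.6487

1.65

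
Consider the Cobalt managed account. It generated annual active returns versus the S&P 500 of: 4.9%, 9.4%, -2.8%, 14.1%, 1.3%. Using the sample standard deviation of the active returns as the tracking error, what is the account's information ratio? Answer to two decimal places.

0.81

r̄ = (4.9 + 9.4 − 2.8 + 14.1 + 1.3) / 5 = 5.3800%
Sample std dev = √[175.9880 / 4] = 6.6330%
IR = r̄ / tracking error = 5.3800 / 6.6330 = 0.8111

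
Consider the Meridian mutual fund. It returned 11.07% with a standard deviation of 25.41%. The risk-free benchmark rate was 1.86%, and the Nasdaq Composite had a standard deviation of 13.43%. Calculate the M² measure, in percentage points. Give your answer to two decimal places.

Sharpe = (Rp − Rf) / σp = (11.07% − 1.86%) / 25.41% = 0.3625
M² = Rf + Sharpe × σm = 1.86% + 0.3625 × 13.43% = 6.7284%

6.73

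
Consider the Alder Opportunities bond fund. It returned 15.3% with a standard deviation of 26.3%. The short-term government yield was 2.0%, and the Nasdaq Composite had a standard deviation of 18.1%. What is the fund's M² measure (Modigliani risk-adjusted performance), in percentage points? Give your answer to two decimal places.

11.15

Sharpe = (Rp − Rf) / σp = (15.3% − 2.0%) / 26.3% = 0.5057
M² = Rf + Sharpe × σm = 2.0% + 0.5057 × 18.1% = 11.1532%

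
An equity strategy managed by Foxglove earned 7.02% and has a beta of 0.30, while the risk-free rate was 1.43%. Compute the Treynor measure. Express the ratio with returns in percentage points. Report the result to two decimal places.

Treynor = (Rp − Rf) / β = (7.02% − 1.43%) / 0.30 = 5.59 / 0.30 = 18.6333

18.63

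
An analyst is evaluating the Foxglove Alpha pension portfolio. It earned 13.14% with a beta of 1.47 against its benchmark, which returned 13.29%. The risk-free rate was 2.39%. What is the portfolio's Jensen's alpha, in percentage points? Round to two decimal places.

-5.27

CAPM expected return = Rf + β(Rm − Rf) = 2.39% + 1.47 × (13.29% − 2.39%) = 2.39 + 1.47 × 10.90 = 18.4130%
Jensen's α = Rp − E[R] = 13.14% − 18.4130% = -5.2730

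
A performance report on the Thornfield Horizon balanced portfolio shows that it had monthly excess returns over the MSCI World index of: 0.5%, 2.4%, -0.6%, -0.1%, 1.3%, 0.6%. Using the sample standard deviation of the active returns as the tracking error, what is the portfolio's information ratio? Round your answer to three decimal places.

0.644

r̄ = (0.5 + 2.4 − 0.6 − 0.1 + 1.3 + 0.6) / 6 = 0.6833%
Σ(r − r̄)² = (0.5 − 0.6833)² + (2.4 − 0.6833)² + … = 5.6283
σ = √[5.6283 / 5] = 1.0610%
IR = r̄ / tracking error = 0.6833 / 1.0610 = 0.6440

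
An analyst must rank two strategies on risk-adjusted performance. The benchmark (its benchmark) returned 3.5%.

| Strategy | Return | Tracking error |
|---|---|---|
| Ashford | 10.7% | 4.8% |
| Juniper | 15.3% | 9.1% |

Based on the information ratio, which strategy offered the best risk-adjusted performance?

Ashford

Ashford: IR = (10.7% − 3.5%) / 4.8% = 1.500
Juniper: IR = (15.3% − 3.5%) / 9.1% = 1.297
Highest: Ashford (1.500).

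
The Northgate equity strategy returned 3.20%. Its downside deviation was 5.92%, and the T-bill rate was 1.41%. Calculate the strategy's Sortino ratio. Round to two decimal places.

0.30

Sortino = (Rp − Rf) / σd = (3.20% − 1.41%) / 5.92% = 1.79% / 5.92% = 0.3024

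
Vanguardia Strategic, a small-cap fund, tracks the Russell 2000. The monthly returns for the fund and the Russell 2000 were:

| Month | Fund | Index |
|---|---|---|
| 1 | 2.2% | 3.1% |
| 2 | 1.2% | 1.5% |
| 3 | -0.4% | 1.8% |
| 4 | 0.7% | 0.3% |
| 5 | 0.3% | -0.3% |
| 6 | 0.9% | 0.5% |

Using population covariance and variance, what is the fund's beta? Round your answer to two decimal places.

0.37

r̄p = 0.8167%,  r̄m = 1.1500%
Cov = Σ(rp − r̄p)(rm − r̄m) / 6 = 0.4725
Var(rm) = Σ(rm − r̄m)² / 6 = 1.2658
β = Cov / Var = 0.4725 / 1.2658 = 0.3733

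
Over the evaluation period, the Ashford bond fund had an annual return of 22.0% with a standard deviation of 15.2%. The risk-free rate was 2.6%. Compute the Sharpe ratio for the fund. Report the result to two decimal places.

Sharpe = (Rp − Rf) / σp = (22.0% − 2.6%) / 15.2% = 19.40% / 15.2% = 1.2763

1.28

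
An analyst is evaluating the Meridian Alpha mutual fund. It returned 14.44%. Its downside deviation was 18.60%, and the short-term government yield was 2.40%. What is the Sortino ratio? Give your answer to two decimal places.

Sortino = (Rp − Rf) / σd = (14.44% − 2.40%) / 18.60% = 12.04% / 18.60% = 0.6473

0.65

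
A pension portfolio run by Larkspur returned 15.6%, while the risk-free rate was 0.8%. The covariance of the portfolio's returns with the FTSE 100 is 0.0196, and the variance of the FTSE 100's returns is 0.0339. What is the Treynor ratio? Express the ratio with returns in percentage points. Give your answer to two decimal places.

β = Cov / Var = 0.0196 / 0.0339 = 0.5782
Treynor = (Rp − Rf) / β = (15.6% − 0.8%) / 0.5782 = 14.80 / 0.5782 = 25.5967

25.60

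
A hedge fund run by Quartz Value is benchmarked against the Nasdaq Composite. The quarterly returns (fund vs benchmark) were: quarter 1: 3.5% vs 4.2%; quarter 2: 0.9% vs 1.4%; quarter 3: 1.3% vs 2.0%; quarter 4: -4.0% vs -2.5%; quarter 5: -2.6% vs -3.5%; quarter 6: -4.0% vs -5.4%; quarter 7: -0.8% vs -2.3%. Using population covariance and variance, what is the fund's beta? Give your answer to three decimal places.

r̄p = -0.8143%,  r̄m = -0.8714%
Cov = Σ(rp − r̄p)(rm − r̄m) / 7 = 8.0190
Var(rm) = Σ(rm − r̄m)² / 7 = 10.1763
β = Cov / Var = 8.0190 / 10.1763 = 0.7880

0.788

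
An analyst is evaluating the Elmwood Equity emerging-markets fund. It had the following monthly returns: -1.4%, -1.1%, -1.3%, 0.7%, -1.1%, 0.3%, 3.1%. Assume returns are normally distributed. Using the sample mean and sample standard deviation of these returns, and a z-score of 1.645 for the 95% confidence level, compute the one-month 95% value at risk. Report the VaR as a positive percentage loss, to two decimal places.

2.81

r̄ = (-1.4 − 1.1 − 1.3 + 0.7 − 1.1 + 0.3 + 3.1) / 7 = -0.80 / 7 = -0.1143%
Sample σ = √[Σ(r − r̄)² / 6] = √[16.1686 / 6] = √2.6948 = 1.6416%
VaR = −(r̄ − z·σ) = −(-0.1143 − 1.645 × 1.6416) = −(-2.8147) = 2.8147%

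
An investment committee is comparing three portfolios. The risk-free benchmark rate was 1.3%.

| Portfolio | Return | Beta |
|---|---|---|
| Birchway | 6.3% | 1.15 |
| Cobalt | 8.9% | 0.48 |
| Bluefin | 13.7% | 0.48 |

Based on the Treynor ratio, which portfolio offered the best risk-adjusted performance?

Birchway: Treynor = (6.3% − 1.3%) / 1.15 = 4.348
Cobalt: Treynor = (8.9% − 1.3%) / 0.48 = 15.833
Bluefin: Treynor = (13.7% − 1.3%) / 0.48 = 25.833
Highest: Bluefin (25.833).

Bluefin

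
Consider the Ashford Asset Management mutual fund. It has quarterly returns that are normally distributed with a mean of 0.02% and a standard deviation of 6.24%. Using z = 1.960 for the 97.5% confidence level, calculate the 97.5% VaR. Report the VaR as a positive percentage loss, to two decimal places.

12.21

VaR (as % loss) = −(μ − z·σ) = −(0.02% − 1.960 × 6.24%) = −(-12.2104%) = 12.2104%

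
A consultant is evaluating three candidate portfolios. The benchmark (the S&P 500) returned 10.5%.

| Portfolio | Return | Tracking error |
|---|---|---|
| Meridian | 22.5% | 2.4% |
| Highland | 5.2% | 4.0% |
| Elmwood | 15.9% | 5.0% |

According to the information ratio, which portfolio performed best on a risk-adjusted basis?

Meridian: IR = (22.5% − 10.5%) / 2.4% = 5.000
Highland: IR = (5.2% − 10.5%) / 4.0% = -1.325
Elmwood: IR = (15.9% − 10.5%) / 5.0% = 1.080
Highest: Meridian (5.000).

Meridian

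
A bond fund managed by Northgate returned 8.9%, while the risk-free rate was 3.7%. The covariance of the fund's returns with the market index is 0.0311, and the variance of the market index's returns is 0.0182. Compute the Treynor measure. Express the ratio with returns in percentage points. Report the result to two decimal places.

β = Cov / Var = 0.0311 / 0.0182 = 1.7088
Treynor = (Rp − Rf) / β = (8.9% − 3.7%) / 1.7088 = 5.20 / 1.7088 = 3.0431

3.04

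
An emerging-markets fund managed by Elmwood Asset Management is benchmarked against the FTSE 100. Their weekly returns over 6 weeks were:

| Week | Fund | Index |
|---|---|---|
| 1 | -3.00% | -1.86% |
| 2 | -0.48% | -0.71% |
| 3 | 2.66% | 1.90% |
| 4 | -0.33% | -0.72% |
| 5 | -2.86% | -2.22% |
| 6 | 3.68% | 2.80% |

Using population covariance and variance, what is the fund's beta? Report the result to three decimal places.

r̄p = -0.0550%,  r̄m = -0.1350%
Cov = Σ(rp − r̄p)(rm − r̄m) / 6 = 4.6368
Var(rm) = Σ(rm − r̄m)² / 6 = 3.4585
β = Cov / Var = 4.6368 / 3.4585 = 1.3407

1.341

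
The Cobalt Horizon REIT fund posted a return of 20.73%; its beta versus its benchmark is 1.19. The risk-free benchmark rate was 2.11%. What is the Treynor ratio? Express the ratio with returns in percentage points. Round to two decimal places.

15.65

Treynor = (Rp − Rf) / β = (20.73% − 2.11%) / 1.19 = 18.62 / 1.19 = 15.6471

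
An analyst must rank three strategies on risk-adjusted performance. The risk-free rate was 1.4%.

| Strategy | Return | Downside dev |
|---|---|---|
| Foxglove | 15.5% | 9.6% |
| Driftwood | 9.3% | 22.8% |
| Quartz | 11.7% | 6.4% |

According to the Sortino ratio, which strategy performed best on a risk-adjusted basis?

Quartz

Foxglove: Sortino ratio = (15.5% − 1.4%) / 9.6% = 1.469
Driftwood: Sortino ratio = (9.3% − 1.4%) / 22.8% = 0.346
Quartz: Sortino ratio = (11.7% − 1.4%) / 6.4% = 1.609
Highest: Quartz (1.609).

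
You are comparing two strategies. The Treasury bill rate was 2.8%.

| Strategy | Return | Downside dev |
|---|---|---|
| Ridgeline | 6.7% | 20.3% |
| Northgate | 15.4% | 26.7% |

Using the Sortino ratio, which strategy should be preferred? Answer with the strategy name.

Ridgeline: Sortino ratio = (6.7% − 2.8%) / 20.3% = 0.192
Northgate: Sortino ratio = (15.4% − 2.8%) / 26.7% = 0.472
Highest: Northgate (0.472).

Northgate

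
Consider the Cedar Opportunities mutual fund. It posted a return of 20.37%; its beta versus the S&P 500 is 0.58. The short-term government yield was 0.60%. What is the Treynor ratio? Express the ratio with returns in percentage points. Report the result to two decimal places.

Treynor = (Rp − Rf) / β = (20.37% − 0.60%) / 0.58 = 19.77 / 0.58 = 34.0862

34.09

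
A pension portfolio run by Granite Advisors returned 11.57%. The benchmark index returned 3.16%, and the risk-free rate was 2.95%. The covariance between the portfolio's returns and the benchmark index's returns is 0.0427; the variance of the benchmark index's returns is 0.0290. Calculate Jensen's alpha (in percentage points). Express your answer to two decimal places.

β = Cov / Var = 0.0427 / 0.0290 = 1.4724
E[R] = Rf + β(Rm − Rf) = 2.95% + 1.4724 × (3.16% − 2.95%) = 3.2592%
α = Rp − E[R] = 11.57% − 3.2592% = 8.3108

8.31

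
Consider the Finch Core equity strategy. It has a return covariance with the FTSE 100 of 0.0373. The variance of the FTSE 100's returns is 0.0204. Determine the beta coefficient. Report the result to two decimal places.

1.83

β = Cov(Rp, Rm) / Var(Rm) = 0.0373 / 0.0204 = 1.8284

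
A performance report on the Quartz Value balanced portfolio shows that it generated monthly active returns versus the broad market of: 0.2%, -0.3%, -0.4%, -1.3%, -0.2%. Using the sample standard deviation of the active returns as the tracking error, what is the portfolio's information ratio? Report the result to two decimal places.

-0.72

r̄ = (0.2 − 0.3 − 0.4 − 1.3 − 0.2) / 5 = -2.00 / 5 = -0.4000%
Σ(r − r̄)² = (0.2 − (-0.4000))² + (-0.3 − (-0.4000))² + (-0.4 − (-0.4000))² + … = 1.2200
σ = √[1.2200 / 4] = 0.5523%
IR = r̄ / tracking error = -0.4000 / 0.5523 = -0.7242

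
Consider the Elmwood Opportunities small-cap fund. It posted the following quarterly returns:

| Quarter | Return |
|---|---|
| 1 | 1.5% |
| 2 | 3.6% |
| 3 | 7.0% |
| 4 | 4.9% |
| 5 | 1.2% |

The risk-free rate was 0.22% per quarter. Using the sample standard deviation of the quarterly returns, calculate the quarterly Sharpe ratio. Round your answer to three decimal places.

1.414

Mean return r̄ = 18.20 / 5 = 3.6400%
Sample std dev = √[23.4120 / 4] = 2.4193%
Sharpe = (r̄ − rf) / σ = (3.6400 − 0.22) / 2.4193 = 3.4200 / 2.4193 = 1.4136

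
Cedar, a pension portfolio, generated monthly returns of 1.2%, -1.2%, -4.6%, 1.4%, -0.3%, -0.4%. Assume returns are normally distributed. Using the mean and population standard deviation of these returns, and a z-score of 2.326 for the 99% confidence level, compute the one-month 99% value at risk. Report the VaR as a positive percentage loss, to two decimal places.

5.27

μ = (1.2 − 1.2 − 4.6 + 1.4 − 0.3 − 0.4) / 6 = -0.6500%
Σ(r − μ)² = (1.2 − (-0.6500))² + (-1.2 − (-0.6500))² + (-4.6 − (-0.6500))² + … = 23.7150
σ = √[23.7150 / 6] = 1.9881%
VaR = −(μ − z·σ) = −(-0.6500 − 2.326 × 1.9881) = −(-5.2743) = 5.2743%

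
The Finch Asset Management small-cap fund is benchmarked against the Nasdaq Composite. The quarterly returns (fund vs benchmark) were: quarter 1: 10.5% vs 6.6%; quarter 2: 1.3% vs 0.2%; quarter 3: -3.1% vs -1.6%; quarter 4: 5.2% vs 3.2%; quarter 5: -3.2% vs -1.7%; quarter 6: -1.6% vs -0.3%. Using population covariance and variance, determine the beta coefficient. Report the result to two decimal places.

1.66

r̄p = 1.5167%,  r̄m = 1.0667%
Cov = Σ(rp − r̄p)(rm − r̄m) / 6 = 14.5622
Var(rm) = Σ(rm − r̄m)² / 6 = 8.7589
β = Cov / Var = 14.5622 / 8.7589 = 1.6626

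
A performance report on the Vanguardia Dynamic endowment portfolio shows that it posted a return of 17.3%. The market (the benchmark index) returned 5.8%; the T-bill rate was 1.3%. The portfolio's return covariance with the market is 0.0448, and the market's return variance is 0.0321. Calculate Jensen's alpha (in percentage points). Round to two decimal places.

9.72

β = Cov / Var = 0.0448 / 0.0321 = 1.3956
E[R] = Rf + β(Rm − Rf) = 1.3% + 1.3956 × (5.8% − 1.3%) = 7.5802%
α = Rp − E[R] = 17.3% − 7.5802% = 9.7198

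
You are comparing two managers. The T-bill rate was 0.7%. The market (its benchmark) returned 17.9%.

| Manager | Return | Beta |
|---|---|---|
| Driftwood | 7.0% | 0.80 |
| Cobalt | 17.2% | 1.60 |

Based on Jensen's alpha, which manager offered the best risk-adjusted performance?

Driftwood: α = 7.0% − [0.7% + 0.80 × (17.9% − 0.7%)] = -7.460
Cobalt: α = 17.2% − [0.7% + 1.60 × (17.9% − 0.7%)] = -11.020
Highest: Driftwood (-7.460).

Driftwood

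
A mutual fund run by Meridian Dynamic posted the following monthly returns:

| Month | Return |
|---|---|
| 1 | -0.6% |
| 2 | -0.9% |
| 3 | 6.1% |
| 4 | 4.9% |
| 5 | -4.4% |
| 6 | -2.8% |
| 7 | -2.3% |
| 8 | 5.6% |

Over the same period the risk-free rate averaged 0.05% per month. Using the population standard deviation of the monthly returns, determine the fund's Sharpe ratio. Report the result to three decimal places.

r̄ = (-0.6 − 0.9 + 6.1 + 4.9 − 4.4 − 2.8 − 2.3 + 5.6) / 8 = 5.60 / 8 = 0.7000%
Σ(r − r̄)² = (-0.6 − 0.7000)² + (-0.9 − 0.7000)² + … = 122.3200
σ = √[122.3200 / 8] = 3.9102%
Sharpe = (r̄ − rf) / σ = (0.7000 − 0.05) / 3.9102 = 0.6500 / 3.9102 = 0.1662

0.166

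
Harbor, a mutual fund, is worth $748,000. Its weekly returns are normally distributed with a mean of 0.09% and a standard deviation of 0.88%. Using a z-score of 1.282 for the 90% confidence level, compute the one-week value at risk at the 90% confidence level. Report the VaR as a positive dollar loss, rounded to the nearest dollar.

$7,765

Return at the 90% tail: μ − z·σ = 0.09% − 1.282 × 0.88% = 0.09 − 1.12816 = -1.03816%
VaR = −(-1.03816%) × $748,000 = 1.03816% × $748,000 = $7,765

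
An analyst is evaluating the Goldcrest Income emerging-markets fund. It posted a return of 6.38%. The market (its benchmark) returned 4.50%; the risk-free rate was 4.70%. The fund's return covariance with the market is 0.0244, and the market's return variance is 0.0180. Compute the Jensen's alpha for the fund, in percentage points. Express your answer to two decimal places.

1.95

β = Cov / Var = 0.0244 / 0.0180 = 1.3556
E[R] = Rf + β(Rm − Rf) = 4.70% + 1.3556 × (4.50% − 4.70%) = 4.4289%
α = Rp − E[R] = 6.38% − 4.4289% = 1.9511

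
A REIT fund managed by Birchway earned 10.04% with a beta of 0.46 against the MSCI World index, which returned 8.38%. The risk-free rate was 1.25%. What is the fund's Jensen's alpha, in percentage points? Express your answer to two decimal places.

5.51

CAPM expected return = Rf + β(Rm − Rf) = 1.25% + 0.46 × (8.38% − 1.25%) = 1.25 + 0.46 × 7.13 = 4.5298%
Jensen's α = Rp − E[R] = 10.04% − 4.5298% = 5.5102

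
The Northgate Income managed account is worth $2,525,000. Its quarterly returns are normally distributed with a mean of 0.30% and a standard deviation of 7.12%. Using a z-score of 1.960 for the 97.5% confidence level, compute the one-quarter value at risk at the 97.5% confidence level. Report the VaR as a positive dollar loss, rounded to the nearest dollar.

$344,794

Return at the 97.5% tail: μ − z·σ = 0.30% − 1.960 × 7.12% = 0.3 − 13.9552 = -13.6552%
VaR = −(-13.6552%) × $2,525,000 = 13.6552% × $2,525,000 = $344,794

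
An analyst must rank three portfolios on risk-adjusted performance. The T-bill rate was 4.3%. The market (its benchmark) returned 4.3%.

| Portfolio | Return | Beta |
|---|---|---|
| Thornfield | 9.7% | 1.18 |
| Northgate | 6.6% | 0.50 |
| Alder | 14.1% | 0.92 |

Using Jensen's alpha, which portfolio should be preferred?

Thornfield: α = 9.7% − [4.3% + 1.18 × (4.3% − 4.3%)] = 5.400
Northgate: α = 6.6% − [4.3% + 0.50 × (4.3% − 4.3%)] = 2.300
Alder: α = 14.1% − [4.3% + 0.92 × (4.3% − 4.3%)] = 9.800
Highest: Alder (9.800).

Alder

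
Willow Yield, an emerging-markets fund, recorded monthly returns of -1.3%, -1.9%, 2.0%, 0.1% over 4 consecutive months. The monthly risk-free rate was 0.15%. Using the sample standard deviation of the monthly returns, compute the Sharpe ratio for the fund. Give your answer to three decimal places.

-0.245

Mean return r̄ = -1.10 / 4 = -0.2750%
Σ(r − r̄)² = 9.0075; sample σ = √(9.0075/3) = 1.7328%
Sharpe = (r̄ − rf) / σ = (-0.2750 − 0.15) / 1.7328 = -0.4250 / 1.7328 = -0.2453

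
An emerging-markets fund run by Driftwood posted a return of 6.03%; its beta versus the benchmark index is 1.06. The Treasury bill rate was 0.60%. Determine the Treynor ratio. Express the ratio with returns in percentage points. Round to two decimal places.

Treynor = (Rp − Rf) / β = (6.03% − 0.60%) / 1.06 = 5.43 / 1.06 = 5.1226

5.12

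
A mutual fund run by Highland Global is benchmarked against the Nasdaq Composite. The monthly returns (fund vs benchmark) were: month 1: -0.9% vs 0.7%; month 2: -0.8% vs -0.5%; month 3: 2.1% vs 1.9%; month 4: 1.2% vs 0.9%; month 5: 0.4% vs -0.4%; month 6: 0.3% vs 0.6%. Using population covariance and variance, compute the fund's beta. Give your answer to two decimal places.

0.91

r̄p = 0.3833%,  r̄m = 0.5333%
Cov = Σ(rp − r̄p)(rm − r̄m) / 6 = 0.6056
Var(rm) = Σ(rm − r̄m)² / 6 = 0.6622
β = Cov / Var = 0.6056 / 0.6622 = 0.9145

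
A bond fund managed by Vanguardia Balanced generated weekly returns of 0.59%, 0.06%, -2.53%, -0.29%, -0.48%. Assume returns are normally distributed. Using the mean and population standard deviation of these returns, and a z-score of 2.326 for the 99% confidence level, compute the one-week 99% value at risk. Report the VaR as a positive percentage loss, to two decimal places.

3.01

Mean return r̄ = -2.650 / 5 = -0.5300%
Σ(r − r̄)² = (0.59 − (-0.5300))² + (0.06 − (-0.5300))² + … = 5.6626
σ = √[5.6626 / 5] = 1.0642%
VaR = −(r̄ − z·σ) = −(-0.5300 − 2.326 × 1.0642) = −(-3.0053) = 3.0053%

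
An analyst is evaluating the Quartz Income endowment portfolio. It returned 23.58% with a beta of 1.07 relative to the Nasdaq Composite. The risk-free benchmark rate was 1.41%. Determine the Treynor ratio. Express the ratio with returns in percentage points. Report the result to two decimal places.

Treynor = (Rp − Rf) / β = (23.58% − 1.41%) / 1.07 = 22.17 / 1.07 = 20.7196

20.72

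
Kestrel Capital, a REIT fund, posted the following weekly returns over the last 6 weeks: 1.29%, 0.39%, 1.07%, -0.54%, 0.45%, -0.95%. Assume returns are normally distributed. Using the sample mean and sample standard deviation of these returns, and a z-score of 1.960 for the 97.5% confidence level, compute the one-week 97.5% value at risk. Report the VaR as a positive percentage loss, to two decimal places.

1.44

r̄ = (1.29 + 0.39 + 1.07 − 0.54 + 0.45 − 0.95) / 6 = 0.2850%
Sample σ = √[Σ(r − r̄)² / 5] = √[3.8704 / 5] = √0.7741 = 0.8798%
VaR = −(r̄ − z·σ) = −(0.2850 − 1.960 × 0.8798) = −(-1.4394) = 1.4394%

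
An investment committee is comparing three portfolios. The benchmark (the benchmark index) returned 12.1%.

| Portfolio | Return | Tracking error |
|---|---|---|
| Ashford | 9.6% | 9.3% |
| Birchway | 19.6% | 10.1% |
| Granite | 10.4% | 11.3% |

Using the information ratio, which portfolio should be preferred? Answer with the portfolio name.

Ashford: IR = (9.6% − 12.1%) / 9.3% = -0.269
Birchway: IR = (19.6% − 12.1%) / 10.1% = 0.743
Granite: IR = (10.4% − 12.1%) / 11.3% = -0.150
Highest: Birchway (0.743).

Birchway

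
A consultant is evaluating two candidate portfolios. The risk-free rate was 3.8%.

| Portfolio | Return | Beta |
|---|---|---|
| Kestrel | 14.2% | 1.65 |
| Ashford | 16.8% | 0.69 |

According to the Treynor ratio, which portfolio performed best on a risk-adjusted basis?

Kestrel: Treynor = (14.2% − 3.8%) / 1.65 = 6.303
Ashford: Treynor = (16.8% − 3.8%) / 0.69 = 18.841
Highest: Ashford (18.841).

Ashford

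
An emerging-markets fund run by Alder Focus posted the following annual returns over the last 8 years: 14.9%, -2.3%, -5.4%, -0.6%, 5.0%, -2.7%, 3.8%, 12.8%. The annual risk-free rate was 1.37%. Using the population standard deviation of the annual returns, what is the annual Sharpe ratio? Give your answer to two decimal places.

0.26

Mean return r̄ = 25.50 / 8 = 3.1875%
Population σ = √[Σ(r − r̄)² / 8] = √[386.1088 / 8] = √48.2636 = 6.9472%
Sharpe = (r̄ − rf) / σ = (3.1875 − 1.37) / 6.9472 = 1.8175 / 6.9472 = 0.2616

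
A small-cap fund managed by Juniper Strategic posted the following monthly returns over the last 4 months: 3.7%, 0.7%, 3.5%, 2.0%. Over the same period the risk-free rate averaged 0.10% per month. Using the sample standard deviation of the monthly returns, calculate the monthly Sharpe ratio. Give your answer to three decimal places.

1.690

μ = (3.7 + 0.7 + 3.5 + 2) / 4 = 9.90 / 4 = 2.4750%
Σ(r − μ)² = (3.7 − 2.4750)² + (0.7 − 2.4750)² + … = 5.9275
sample σ = √(5.9275 / 3) = √1.9758 = 1.4056%
Sharpe = (μ − rf) / σ = (2.4750 − 0.1) / 1.4056 = 2.3750 / 1.4056 = 1.6897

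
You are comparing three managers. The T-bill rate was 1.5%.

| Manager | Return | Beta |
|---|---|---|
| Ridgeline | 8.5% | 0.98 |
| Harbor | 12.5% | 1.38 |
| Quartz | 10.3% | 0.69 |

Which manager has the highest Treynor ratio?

Quartz

Ridgeline: Treynor = (8.5% − 1.5%) / 0.98 = 7.143
Harbor: Treynor = (12.5% − 1.5%) / 1.38 = 7.971
Quartz: Treynor = (10.3% − 1.5%) / 0.69 = 12.754
Highest: Quartz (12.754).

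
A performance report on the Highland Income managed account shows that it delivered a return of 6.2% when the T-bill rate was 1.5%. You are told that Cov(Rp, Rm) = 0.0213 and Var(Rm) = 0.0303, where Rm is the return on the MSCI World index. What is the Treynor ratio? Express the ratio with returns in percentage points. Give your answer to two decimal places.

6.69

β = Cov / Var = 0.0213 / 0.0303 = 0.7030
Treynor = (Rp − Rf) / β = (6.2% − 1.5%) / 0.7030 = 4.70 / 0.7030 = 6.6856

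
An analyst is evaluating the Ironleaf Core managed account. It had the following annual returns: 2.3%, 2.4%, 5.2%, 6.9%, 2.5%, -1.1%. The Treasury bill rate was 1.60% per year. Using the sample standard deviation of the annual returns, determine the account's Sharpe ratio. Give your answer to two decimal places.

0.52

μ = (2.3 + 2.4 + 5.2 + 6.9 + 2.5 − 1.1) / 6 = 18.20 / 6 = 3.0333%
Σ(r − μ)² = (2.3 − 3.0333)² + (2.4 − 3.0333)² + (5.2 − 3.0333)² + … = 37.9533
sample σ = √(37.9533 / 5) = √7.5907 = 2.7551%
Sharpe = (μ − rf) / σ = (3.0333 − 1.6) / 2.7551 = 1.4333 / 2.7551 = 0.5202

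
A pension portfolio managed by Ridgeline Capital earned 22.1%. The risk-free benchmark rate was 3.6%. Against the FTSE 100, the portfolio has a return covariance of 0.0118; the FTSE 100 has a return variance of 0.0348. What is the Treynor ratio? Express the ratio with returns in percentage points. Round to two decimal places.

54.56

β = Cov / Var = 0.0118 / 0.0348 = 0.3391
Treynor = (Rp − Rf) / β = (22.1% − 3.6%) / 0.3391 = 18.50 / 0.3391 = 54.5562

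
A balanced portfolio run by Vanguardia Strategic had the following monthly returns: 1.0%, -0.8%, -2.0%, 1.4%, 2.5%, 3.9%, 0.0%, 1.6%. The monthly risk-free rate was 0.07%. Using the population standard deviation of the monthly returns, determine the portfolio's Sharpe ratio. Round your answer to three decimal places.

μ = (1 − 0.8 − 2 + 1.4 + 2.5 + 3.9 + 0 + 1.6) / 8 = 7.60 / 8 = 0.9500%
Σ(r − μ)² = (1 − 0.9500)² + (-0.8 − 0.9500)² + (-2 − 0.9500)² + … = 24.4000
σ = √[24.4000 / 8] = 1.7464%
Sharpe = (μ − rf) / σ = (0.9500 − 0.07) / 1.7464 = 0.8800 / 1.7464 = 0.5039

0.504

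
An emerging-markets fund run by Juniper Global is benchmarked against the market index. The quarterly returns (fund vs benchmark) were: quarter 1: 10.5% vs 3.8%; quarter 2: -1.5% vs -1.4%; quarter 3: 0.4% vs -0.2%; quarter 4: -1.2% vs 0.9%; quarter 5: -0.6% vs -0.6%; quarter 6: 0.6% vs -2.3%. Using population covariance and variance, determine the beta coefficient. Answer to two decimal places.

r̄p = 1.3667%,  r̄m = 0.0333%
Cov = Σ(rp − r̄p)(rm − r̄m) / 6 = 6.5911
Var(rm) = Σ(rm − r̄m)² / 6 = 3.8156
β = Cov / Var = 6.5911 / 3.8156 = 1.7274

1.73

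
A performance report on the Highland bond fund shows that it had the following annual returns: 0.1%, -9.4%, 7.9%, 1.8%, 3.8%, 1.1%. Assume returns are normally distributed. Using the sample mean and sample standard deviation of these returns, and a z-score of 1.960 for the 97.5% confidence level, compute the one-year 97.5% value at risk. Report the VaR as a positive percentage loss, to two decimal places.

r̄ = (0.1 − 9.4 + 7.9 + 1.8 + 3.8 + 1.1) / 6 = 0.8833%
Σ(r − r̄)² = (0.1 − 0.8833)² + (-9.4 − 0.8833)² + … = 164.9883
sample σ = √(164.9883 / 5) = √32.9977 = 5.7444%
VaR = −(r̄ − z·σ) = −(0.8833 − 1.960 × 5.7444) = −(-10.3757) = 10.3757%

10.38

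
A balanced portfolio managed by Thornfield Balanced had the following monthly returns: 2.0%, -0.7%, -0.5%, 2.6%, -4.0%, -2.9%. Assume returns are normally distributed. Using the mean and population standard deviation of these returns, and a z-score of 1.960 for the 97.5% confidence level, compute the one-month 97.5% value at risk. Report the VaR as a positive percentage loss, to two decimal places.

r̄ = (2 − 0.7 − 0.5 + 2.6 − 4 − 2.9) / 6 = -0.5833%
Σ(r − r̄)² = (2 − (-0.5833))² + (-0.7 − (-0.5833))² + … = 33.8683
population σ = √(33.8683 / 6) = √5.6447 = 2.3759%
VaR = −(r̄ − z·σ) = −(-0.5833 − 1.960 × 2.3759) = −(-5.2401) = 5.2401%

5.24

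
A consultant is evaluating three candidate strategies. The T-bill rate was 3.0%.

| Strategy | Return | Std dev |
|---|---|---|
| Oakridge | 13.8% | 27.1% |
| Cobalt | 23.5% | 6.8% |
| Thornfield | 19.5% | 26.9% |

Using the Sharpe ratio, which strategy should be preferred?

Cobalt

Oakridge: Sharpe ratio = (13.8% − 3.0%) / 27.1% = 0.399
Cobalt: Sharpe ratio = (23.5% − 3.0%) / 6.8% = 3.015
Thornfield: Sharpe ratio = (19.5% − 3.0%) / 26.9% = 0.613
Highest: Cobalt (3.015).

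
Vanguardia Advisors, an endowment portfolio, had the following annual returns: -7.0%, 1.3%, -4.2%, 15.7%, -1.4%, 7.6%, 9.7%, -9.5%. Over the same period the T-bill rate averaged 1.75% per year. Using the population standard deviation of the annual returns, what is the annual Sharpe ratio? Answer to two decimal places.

Mean return r̄ = 12.20 / 8 = 1.5250%
Σ(r − r̄)² = 540.2750; population σ = √(540.2750/8) = 8.2179%
Sharpe = (r̄ − rf) / σ = (1.5250 − 1.75) / 8.2179 = -0.2250 / 8.2179 = -0.0274

-0.03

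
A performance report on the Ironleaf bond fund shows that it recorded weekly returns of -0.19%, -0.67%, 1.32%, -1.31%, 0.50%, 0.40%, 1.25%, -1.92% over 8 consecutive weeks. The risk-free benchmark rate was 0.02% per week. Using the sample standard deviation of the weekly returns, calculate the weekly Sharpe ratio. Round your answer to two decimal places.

-0.08

Mean return r̄ = -0.620 / 8 = -0.0775%
Sample std dev = √[9.5544 / 7] = 1.1683%
Sharpe = (r̄ − rf) / σ = (-0.0775 − 0.02) / 1.1683 = -0.0975 / 1.1683 = -0.0835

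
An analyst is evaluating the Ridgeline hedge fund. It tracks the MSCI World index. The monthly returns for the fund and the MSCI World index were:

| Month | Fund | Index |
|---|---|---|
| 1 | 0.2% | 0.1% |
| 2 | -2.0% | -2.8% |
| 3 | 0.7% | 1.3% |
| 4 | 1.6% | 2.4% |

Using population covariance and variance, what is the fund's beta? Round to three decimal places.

0.681

r̄p = 0.1250%,  r̄m = 0.2500%
Cov = Σ(rp − r̄p)(rm − r̄m) / 4 = 2.5613
Var(rm) = Σ(rm − r̄m)² / 4 = 3.7625
β = Cov / Var = 2.5613 / 3.7625 = 0.6807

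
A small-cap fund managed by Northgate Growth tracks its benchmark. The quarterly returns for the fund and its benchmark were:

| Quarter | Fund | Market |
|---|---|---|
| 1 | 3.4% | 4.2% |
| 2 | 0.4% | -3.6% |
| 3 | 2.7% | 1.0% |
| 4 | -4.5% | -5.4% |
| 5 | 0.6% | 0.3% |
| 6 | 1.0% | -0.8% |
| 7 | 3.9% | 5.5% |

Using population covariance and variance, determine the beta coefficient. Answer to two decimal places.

r̄p = 1.0714%,  r̄m = 0.1714%
Cov = Σ(rp − r̄p)(rm − r̄m) / 7 = 8.4835
Var(rm) = Σ(rm − r̄m)² / 7 = 13.0763
β = Cov / Var = 8.4835 / 13.0763 = 0.6488

0.65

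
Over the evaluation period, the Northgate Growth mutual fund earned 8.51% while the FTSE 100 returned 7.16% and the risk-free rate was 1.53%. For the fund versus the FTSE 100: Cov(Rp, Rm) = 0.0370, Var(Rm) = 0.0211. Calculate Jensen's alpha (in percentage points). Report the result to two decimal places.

-2.89

β = Cov / Var = 0.0370 / 0.0211 = 1.7536
E[R] = Rf + β(Rm − Rf) = 1.53% + 1.7536 × (7.16% − 1.53%) = 11.4028%
α = Rp − E[R] = 8.51% − 11.4028% = -2.8928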